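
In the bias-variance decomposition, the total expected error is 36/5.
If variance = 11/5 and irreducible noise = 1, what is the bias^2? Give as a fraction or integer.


Total error = bias^2 + variance + irreducible noise. So bias^2 = 36/5 - 11/5 - 1 = 4.

4


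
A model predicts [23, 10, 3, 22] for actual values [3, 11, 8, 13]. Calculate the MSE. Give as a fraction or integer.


MSE = (1/4) * ((3-23)^2=400 + (11-10)^2=1 + (8-3)^2=25 + (13-22)^2=81). Sum = 507. MSE = 507/4.

507/4


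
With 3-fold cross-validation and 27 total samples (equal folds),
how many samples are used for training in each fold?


Each validation fold has 27/3 = 9 samples. Training set = 27 - 9 = 18.

18


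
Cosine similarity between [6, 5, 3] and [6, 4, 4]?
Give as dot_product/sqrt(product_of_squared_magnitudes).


dot = 68. |a|^2 = 70, |b|^2 = 68. cos = 68/sqrt(4760).

68/sqrt(4760)


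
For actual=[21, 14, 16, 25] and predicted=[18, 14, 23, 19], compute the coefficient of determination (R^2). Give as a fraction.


Mean(y) = 19. SS_res = 94. SS_tot = 74. R^2 = 1 - 94/(74) = -10/37.

-10/37


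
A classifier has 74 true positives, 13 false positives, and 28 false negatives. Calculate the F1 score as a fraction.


Precision = 74/87 = 74/87. Recall = 74/102 = 37/51. F1 = 2*P*R/(P+R) = 148/189.

148/189


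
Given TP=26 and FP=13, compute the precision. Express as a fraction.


Precision = TP / (TP + FP) = 26 / 39 = 2/3.

2/3


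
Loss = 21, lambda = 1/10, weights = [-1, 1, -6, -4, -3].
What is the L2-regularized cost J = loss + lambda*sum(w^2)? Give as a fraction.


L2 sq norm = sum(w^2) = 63. J = 21 + 1/10 * 63 = 273/10.

273/10


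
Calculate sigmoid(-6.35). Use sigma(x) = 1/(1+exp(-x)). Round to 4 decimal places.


sigma(-6.35) = 1/(1+e^(6.35)) = 1/(1+572.492709) = 1/573.492709 = 0.0017.

0.0017


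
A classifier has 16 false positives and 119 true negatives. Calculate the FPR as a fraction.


FPR = FP / (FP + TN) = 16 / 135 = 16/135.

16/135


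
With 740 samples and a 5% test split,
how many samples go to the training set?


Test set = 740 * 5% = 37. Training set = 740 - 37 = 703.

703


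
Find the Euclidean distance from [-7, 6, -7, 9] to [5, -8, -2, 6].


d = sqrt(sum of squared differences). (-7-5)^2=144, (6--8)^2=196, (-7--2)^2=25, (9-6)^2=9. Sum = 374.

sqrt(374)


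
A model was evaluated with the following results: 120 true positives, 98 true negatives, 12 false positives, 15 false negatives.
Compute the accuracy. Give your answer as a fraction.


Accuracy = (TP + TN) / (TP + TN + FP + FN) = (120 + 98) / 245 = 218/245.

218/245


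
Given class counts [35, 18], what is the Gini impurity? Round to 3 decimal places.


Total = 53. Proportions: 35/53, 18/53. sum(p_i^2) = 0.5514. Gini = 1 - 0.5514 = 0.4486, which rounds to 0.449.

0.449


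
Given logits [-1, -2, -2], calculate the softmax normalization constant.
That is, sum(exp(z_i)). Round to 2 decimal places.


Denom = e^-1=0.3679 + e^-2=0.1353 + e^-2=0.1353. Sum = 0.6385, which rounds to 0.64.

0.64


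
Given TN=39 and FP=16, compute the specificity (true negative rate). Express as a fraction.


Specificity = TN / (TN + FP) = 39 / 55 = 39/55.

39/55


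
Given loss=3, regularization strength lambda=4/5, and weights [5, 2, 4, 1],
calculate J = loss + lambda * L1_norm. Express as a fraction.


L1 norm = sum(|w|) = 12. J = 3 + 4/5 * 12 = 63/5.

63/5


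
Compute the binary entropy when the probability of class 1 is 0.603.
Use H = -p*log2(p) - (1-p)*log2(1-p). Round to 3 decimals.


H = -0.603*log2(0.603) - 0.397*log2(0.397) = 0.969.

0.969


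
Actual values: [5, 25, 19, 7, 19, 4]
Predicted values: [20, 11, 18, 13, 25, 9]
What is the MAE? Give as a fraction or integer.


MAE = (1/6) * (|5-20|=15 + |25-11|=14 + |19-18|=1 + |7-13|=6 + |19-25|=6 + |4-9|=5). Sum = 47. MAE = 47/6.

47/6


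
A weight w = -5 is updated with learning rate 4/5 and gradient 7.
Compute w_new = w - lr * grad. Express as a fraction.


w_new = -5 - 4/5 * 7 = -5 - 28/5 = -53/5.

-53/5


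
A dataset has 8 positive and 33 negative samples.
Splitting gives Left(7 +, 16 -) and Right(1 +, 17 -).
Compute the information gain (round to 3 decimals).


H(parent) = 0.7121. H(left) = 0.8865, H(right) = 0.3095. Weighted = (23/41)*0.8865 + (18/41)*0.3095 = 0.6332. IG = 0.7121 - 0.6332 = 0.0789, which rounds to 0.079.

0.079


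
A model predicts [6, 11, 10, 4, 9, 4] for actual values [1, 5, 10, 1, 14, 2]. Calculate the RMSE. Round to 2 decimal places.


MSE = 16.5000. RMSE = sqrt(16.5000) = 4.06.

4.06


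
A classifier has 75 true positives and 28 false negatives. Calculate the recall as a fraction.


Recall = TP / (TP + FN) = 75 / 103 = 75/103.

75/103


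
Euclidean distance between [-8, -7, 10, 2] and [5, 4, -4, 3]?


d = sqrt(sum of squared differences). (-8-5)^2=169, (-7-4)^2=121, (10--4)^2=196, (2-3)^2=1. Sum = 487.

sqrt(487)


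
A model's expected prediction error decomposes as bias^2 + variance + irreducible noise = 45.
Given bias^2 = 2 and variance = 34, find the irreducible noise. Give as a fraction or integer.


Total error = bias^2 + variance + irreducible noise. So irreducible noise = 45 - 2 - 34 = 9.

9


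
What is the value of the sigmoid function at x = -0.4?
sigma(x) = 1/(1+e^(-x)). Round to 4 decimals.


sigma(-0.4) = 1/(1+e^(0.4)) = 1/(1+1.491825) = 1/2.491825 = 0.4013.

0.4013


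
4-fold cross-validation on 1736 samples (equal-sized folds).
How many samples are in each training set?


Each validation fold has 1736/4 = 434 samples. Training set = 1736 - 434 = 1302.

1302


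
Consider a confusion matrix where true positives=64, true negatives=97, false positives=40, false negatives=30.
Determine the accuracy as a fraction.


Accuracy = (TP + TN) / (TP + TN + FP + FN) = (64 + 97) / 231 = 23/33.

23/33


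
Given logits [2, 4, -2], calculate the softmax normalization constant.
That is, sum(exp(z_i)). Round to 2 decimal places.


Denom = e^2=7.3891 + e^4=54.5982 + e^-2=0.1353. Sum = 62.1226, which rounds to 62.12.

62.12


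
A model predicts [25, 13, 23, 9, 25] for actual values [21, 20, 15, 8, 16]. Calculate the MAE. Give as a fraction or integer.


MAE = (1/5) * (|21-25|=4 + |20-13|=7 + |15-23|=8 + |8-9|=1 + |16-25|=9). Sum = 29. MAE = 29/5.

29/5


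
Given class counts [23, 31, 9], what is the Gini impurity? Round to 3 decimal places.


Total = 63. Proportions: 23/63, 31/63, 9/63. sum(p_i^2) = 0.3958. Gini = 1 - 0.3958 = 0.6042, which rounds to 0.604.

0.604


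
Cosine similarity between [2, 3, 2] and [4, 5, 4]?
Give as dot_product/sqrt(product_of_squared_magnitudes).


dot = 31. |a|^2 = 17, |b|^2 = 57. cos = 31/sqrt(969).

31/sqrt(969)


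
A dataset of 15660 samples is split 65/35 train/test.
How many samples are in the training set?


Test set = 15660 * 35% = 5481. Training set = 15660 - 5481 = 10179.

10179


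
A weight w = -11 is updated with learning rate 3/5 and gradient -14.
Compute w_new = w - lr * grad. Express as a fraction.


w_new = -11 - 3/5 * -14 = -11 - -42/5 = -13/5.

-13/5


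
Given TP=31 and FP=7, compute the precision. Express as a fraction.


Precision = TP / (TP + FP) = 31 / 38 = 31/38.

31/38


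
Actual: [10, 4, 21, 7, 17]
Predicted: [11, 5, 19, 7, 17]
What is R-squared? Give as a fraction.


Mean(y) = 59/5. SS_res = 6. SS_tot = 994/5. R^2 = 1 - 6/(994/5) = 482/497.

482/497


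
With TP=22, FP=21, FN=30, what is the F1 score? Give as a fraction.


Precision = 22/43 = 22/43. Recall = 22/52 = 11/26. F1 = 2*P*R/(P+R) = 44/95.

44/95


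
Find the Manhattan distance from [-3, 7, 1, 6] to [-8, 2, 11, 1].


d = sum of absolute differences: |-3--8|=5 + |7-2|=5 + |1-11|=10 + |6-1|=5 = 25.

25


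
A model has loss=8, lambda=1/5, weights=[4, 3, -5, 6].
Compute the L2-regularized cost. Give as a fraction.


L2 sq norm = sum(w^2) = 86. J = 8 + 1/5 * 86 = 126/5.

126/5


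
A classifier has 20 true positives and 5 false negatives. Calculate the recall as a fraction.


Recall = TP / (TP + FN) = 20 / 25 = 4/5.

4/5


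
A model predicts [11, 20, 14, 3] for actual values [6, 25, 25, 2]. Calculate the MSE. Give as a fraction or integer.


MSE = (1/4) * ((6-11)^2=25 + (25-20)^2=25 + (25-14)^2=121 + (2-3)^2=1). Sum = 172. MSE = 43.

43


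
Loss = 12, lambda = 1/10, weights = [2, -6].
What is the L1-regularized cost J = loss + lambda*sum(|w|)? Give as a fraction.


L1 norm = sum(|w|) = 8. J = 12 + 1/10 * 8 = 64/5.

64/5


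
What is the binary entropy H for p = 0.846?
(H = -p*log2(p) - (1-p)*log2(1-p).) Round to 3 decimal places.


H = -0.846*log2(0.846) - 0.154*log2(0.154) = 0.620.

0.620


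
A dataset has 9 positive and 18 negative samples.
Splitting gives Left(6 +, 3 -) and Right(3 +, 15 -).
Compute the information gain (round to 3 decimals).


H(parent) = 0.9183. H(left) = 0.9183, H(right) = 0.6500. Weighted = (9/27)*0.9183 + (18/27)*0.6500 = 0.7394. IG = 0.9183 - 0.7394 = 0.1789, which rounds to 0.179.

0.179


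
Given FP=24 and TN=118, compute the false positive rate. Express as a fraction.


FPR = FP / (FP + TN) = 24 / 142 = 12/71.

12/71


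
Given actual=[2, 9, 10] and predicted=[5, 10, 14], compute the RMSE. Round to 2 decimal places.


MSE = 8.6667. RMSE = sqrt(8.6667) = 2.94.

2.94


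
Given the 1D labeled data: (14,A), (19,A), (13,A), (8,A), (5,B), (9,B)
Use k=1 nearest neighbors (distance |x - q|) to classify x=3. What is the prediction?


Distances: |14-3|=11, |19-3|=16, |13-3|=10, |8-3|=5, |5-3|=2, |9-3|=6. 1 nearest: (5,B). Counts: {'B': 1}. Majority class: B.

B


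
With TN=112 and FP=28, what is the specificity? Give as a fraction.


Specificity = TN / (TN + FP) = 112 / 140 = 4/5.

4/5


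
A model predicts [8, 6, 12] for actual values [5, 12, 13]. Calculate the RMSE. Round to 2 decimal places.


MSE = 15.3333. RMSE = sqrt(15.3333) = 3.92.

3.92


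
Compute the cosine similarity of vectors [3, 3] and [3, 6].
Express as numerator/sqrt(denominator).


dot = 27. |a|^2 = 18, |b|^2 = 45. cos = 27/sqrt(810).

27/sqrt(810)


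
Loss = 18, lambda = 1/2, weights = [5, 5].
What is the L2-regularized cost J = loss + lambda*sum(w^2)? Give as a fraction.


L2 sq norm = sum(w^2) = 50. J = 18 + 1/2 * 50 = 43.

43


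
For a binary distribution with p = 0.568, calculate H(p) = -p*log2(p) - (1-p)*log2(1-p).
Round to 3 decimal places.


H = -0.568*log2(0.568) - 0.432*log2(0.432) = 0.987.

0.987


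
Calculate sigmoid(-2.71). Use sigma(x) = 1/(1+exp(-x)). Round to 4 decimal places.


sigma(-2.71) = 1/(1+e^(2.71)) = 1/(1+15.029276) = 1/16.029276 = 0.0624.

0.0624


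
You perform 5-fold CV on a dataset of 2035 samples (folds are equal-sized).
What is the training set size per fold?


Each validation fold has 2035/5 = 407 samples. Training set = 2035 - 407 = 1628.

1628


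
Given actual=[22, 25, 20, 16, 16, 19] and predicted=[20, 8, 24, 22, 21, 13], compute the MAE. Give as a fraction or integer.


MAE = (1/6) * (|22-20|=2 + |25-8|=17 + |20-24|=4 + |16-22|=6 + |16-21|=5 + |19-13|=6). Sum = 40. MAE = 20/3.

20/3


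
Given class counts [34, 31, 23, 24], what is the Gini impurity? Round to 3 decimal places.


Total = 112. Proportions: 34/112, 31/112, 23/112, 24/112. sum(p_i^2) = 0.2569. Gini = 1 - 0.2569 = 0.7431, which rounds to 0.743.

0.743


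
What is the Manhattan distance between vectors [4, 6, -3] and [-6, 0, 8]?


d = sum of absolute differences: |4--6|=10 + |6-0|=6 + |-3-8|=11 = 27.

27


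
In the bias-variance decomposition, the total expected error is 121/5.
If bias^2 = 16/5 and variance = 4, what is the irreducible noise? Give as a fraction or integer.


Total error = bias^2 + variance + irreducible noise. So irreducible noise = 121/5 - 16/5 - 4 = 17.

17


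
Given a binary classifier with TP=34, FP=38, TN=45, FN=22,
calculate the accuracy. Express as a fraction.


Accuracy = (TP + TN) / (TP + TN + FP + FN) = (34 + 45) / 139 = 79/139.

79/139


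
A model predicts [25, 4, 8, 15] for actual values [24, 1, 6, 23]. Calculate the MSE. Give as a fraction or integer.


MSE = (1/4) * ((24-25)^2=1 + (1-4)^2=9 + (6-8)^2=4 + (23-15)^2=64). Sum = 78. MSE = 39/2.

39/2


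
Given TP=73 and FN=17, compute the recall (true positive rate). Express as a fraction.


Recall = TP / (TP + FN) = 73 / 90 = 73/90.

73/90


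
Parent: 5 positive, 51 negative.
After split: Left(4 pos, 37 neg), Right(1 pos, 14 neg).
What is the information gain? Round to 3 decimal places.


H(parent) = 0.4341. H(left) = 0.4612, H(right) = 0.3534. Weighted = (41/56)*0.4612 + (15/56)*0.3534 = 0.4323. IG = 0.4341 - 0.4323 = 0.0018, which rounds to 0.002.

0.002


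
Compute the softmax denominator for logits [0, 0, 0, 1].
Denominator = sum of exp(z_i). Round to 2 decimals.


Denom = e^0=1.0000 + e^0=1.0000 + e^0=1.0000 + e^1=2.7183. Sum = 5.7183, which rounds to 5.72.

5.72


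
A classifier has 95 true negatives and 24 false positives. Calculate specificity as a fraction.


Specificity = TN / (TN + FP) = 95 / 119 = 95/119.

95/119


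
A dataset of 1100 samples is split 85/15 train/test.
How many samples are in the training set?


Test set = 1100 * 15% = 165. Training set = 1100 - 165 = 935.

935


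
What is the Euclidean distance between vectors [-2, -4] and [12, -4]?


d = sqrt(sum of squared differences). (-2-12)^2=196, (-4--4)^2=0. Sum = 196.

14


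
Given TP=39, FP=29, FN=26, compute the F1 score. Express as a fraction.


Precision = 39/68 = 39/68. Recall = 39/65 = 3/5. F1 = 2*P*R/(P+R) = 78/133.

78/133


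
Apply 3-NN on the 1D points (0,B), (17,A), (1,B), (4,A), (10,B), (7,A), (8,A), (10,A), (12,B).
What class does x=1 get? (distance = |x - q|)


Distances: |0-1|=1, |17-1|=16, |1-1|=0, |4-1|=3, |10-1|=9, |7-1|=6, |8-1|=7, |10-1|=9, |12-1|=11. 3 nearest: (1,B), (0,B), (4,A). Counts: {'B': 2, 'A': 1}. Majority class: B.

B


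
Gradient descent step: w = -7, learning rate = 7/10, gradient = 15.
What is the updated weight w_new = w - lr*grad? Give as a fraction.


w_new = -7 - 7/10 * 15 = -7 - 21/2 = -35/2.

-35/2


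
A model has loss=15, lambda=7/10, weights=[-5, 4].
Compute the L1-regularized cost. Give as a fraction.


L1 norm = sum(|w|) = 9. J = 15 + 7/10 * 9 = 213/10.

213/10


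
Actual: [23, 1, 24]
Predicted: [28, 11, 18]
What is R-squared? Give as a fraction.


Mean(y) = 16. SS_res = 161. SS_tot = 338. R^2 = 1 - 161/(338) = 177/338.

177/338


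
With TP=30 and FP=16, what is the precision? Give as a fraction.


Precision = TP / (TP + FP) = 30 / 46 = 15/23.

15/23


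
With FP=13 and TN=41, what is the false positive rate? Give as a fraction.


FPR = FP / (FP + TN) = 13 / 54 = 13/54.

13/54


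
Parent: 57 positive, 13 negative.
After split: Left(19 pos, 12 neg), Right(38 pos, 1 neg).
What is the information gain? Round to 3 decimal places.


H(parent) = 0.6924. H(left) = 0.9629, H(right) = 0.1720. Weighted = (31/70)*0.9629 + (39/70)*0.1720 = 0.5223. IG = 0.6924 - 0.5223 = 0.1701, which rounds to 0.170.

0.170


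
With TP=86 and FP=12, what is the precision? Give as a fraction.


Precision = TP / (TP + FP) = 86 / 98 = 43/49.

43/49


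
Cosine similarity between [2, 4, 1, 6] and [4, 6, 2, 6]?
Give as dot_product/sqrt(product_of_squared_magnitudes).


dot = 70. |a|^2 = 57, |b|^2 = 92. cos = 70/sqrt(5244).

70/sqrt(5244)


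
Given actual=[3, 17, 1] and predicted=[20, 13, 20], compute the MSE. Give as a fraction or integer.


MSE = (1/3) * ((3-20)^2=289 + (17-13)^2=16 + (1-20)^2=361). Sum = 666. MSE = 222.

222


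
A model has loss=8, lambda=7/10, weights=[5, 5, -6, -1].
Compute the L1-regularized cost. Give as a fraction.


L1 norm = sum(|w|) = 17. J = 8 + 7/10 * 17 = 199/10.

199/10


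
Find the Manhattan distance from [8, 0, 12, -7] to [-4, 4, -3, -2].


d = sum of absolute differences: |8--4|=12 + |0-4|=4 + |12--3|=15 + |-7--2|=5 = 36.

36


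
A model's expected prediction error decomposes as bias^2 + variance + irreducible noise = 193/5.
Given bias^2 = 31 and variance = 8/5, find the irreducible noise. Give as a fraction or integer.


Total error = bias^2 + variance + irreducible noise. So irreducible noise = 193/5 - 31 - 8/5 = 6.

6


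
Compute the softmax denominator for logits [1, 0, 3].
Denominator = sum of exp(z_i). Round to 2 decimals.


Denom = e^1=2.7183 + e^0=1.0000 + e^3=20.0855. Sum = 23.8038, which rounds to 23.80.

23.80


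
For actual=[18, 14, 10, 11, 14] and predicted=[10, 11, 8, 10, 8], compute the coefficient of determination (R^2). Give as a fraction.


Mean(y) = 67/5. SS_res = 114. SS_tot = 196/5. R^2 = 1 - 114/(196/5) = -187/98.

-187/98


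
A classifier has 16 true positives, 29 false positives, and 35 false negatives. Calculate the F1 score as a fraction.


Precision = 16/45 = 16/45. Recall = 16/51 = 16/51. F1 = 2*P*R/(P+R) = 1/3.

1/3


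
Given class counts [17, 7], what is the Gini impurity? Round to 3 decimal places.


Total = 24. Proportions: 17/24, 7/24. sum(p_i^2) = 0.5868. Gini = 1 - 0.5868 = 0.4132, which rounds to 0.413.

0.413


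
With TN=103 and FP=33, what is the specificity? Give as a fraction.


Specificity = TN / (TN + FP) = 103 / 136 = 103/136.

103/136


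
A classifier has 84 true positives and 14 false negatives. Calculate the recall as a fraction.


Recall = TP / (TP + FN) = 84 / 98 = 6/7.

6/7


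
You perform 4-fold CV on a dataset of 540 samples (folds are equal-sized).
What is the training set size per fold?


Each validation fold has 540/4 = 135 samples. Training set = 540 - 135 = 405.

405


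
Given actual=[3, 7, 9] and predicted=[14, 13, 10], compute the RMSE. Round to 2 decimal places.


MSE = 52.6667. RMSE = sqrt(52.6667) = 7.26.

7.26


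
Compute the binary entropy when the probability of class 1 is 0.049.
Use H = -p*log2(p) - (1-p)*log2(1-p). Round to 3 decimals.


H = -0.049*log2(0.049) - 0.951*log2(0.951) = 0.282.

0.282


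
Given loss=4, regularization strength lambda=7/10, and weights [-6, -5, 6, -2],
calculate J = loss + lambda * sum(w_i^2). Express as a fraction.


L2 sq norm = sum(w^2) = 101. J = 4 + 7/10 * 101 = 747/10.

747/10


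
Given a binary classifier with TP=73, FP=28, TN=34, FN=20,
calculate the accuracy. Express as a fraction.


Accuracy = (TP + TN) / (TP + TN + FP + FN) = (73 + 34) / 155 = 107/155.

107/155


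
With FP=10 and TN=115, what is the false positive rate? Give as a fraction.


FPR = FP / (FP + TN) = 10 / 125 = 2/25.

2/25


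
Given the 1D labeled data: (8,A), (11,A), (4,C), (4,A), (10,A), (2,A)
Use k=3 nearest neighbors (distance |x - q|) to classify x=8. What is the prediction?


Distances: |8-8|=0, |11-8|=3, |4-8|=4, |4-8|=4, |10-8|=2, |2-8|=6. 3 nearest: (8,A), (10,A), (11,A). Counts: {'A': 3}. Majority class: A.

A


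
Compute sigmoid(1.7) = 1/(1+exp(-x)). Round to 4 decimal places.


sigma(1.7) = 1/(1+e^(-1.7)) = 1/(1+0.182684) = 1/1.182684 = 0.8455.

0.8455


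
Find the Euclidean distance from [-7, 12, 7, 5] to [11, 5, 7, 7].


d = sqrt(sum of squared differences). (-7-11)^2=324, (12-5)^2=49, (7-7)^2=0, (5-7)^2=4. Sum = 377.

sqrt(377)


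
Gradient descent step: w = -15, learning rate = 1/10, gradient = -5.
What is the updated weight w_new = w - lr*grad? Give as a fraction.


w_new = -15 - 1/10 * -5 = -15 - -1/2 = -29/2.

-29/2


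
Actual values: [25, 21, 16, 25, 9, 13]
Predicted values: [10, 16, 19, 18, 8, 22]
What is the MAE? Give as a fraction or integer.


MAE = (1/6) * (|25-10|=15 + |21-16|=5 + |16-19|=3 + |25-18|=7 + |9-8|=1 + |13-22|=9). Sum = 40. MAE = 20/3.

20/3


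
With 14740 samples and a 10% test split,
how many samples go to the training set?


Test set = 14740 * 10% = 1474. Training set = 14740 - 1474 = 13266.

13266


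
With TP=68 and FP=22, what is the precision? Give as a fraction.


Precision = TP / (TP + FP) = 68 / 90 = 34/45.

34/45


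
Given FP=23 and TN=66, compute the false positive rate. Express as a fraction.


FPR = FP / (FP + TN) = 23 / 89 = 23/89.

23/89


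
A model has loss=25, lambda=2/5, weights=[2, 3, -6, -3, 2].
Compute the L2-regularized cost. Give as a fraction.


L2 sq norm = sum(w^2) = 62. J = 25 + 2/5 * 62 = 249/5.

249/5


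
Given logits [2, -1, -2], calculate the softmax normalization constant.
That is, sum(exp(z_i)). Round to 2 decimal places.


Denom = e^2=7.3891 + e^-1=0.3679 + e^-2=0.1353. Sum = 7.8923, which rounds to 7.89.

7.89


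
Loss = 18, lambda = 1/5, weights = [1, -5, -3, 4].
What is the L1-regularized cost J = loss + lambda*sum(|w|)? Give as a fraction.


L1 norm = sum(|w|) = 13. J = 18 + 1/5 * 13 = 103/5.

103/5


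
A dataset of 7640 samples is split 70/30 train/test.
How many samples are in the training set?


Test set = 7640 * 30% = 2292. Training set = 7640 - 2292 = 5348.

5348


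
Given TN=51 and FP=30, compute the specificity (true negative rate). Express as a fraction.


Specificity = TN / (TN + FP) = 51 / 81 = 17/27.

17/27


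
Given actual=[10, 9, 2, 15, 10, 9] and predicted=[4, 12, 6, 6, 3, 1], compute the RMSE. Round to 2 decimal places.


MSE = 42.5000. RMSE = sqrt(42.5000) = 6.52.

6.52


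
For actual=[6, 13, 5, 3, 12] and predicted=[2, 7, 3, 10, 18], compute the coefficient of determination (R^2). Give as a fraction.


Mean(y) = 39/5. SS_res = 141. SS_tot = 394/5. R^2 = 1 - 141/(394/5) = -311/394.

-311/394


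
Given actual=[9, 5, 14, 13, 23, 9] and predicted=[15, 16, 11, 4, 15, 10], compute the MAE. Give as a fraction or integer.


MAE = (1/6) * (|9-15|=6 + |5-16|=11 + |14-11|=3 + |13-4|=9 + |23-15|=8 + |9-10|=1). Sum = 38. MAE = 19/3.

19/3


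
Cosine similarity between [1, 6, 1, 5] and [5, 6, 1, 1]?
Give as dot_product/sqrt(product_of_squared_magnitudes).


dot = 47. |a|^2 = 63, |b|^2 = 63. cos = 47/sqrt(3969).

47/sqrt(3969)


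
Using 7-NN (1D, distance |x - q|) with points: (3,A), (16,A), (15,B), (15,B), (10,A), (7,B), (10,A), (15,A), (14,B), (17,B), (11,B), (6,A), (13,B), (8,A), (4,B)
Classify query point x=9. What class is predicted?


Distances: |3-9|=6, |16-9|=7, |15-9|=6, |15-9|=6, |10-9|=1, |7-9|=2, |10-9|=1, |15-9|=6, |14-9|=5, |17-9|=8, |11-9|=2, |6-9|=3, |13-9|=4, |8-9|=1, |4-9|=5. 7 nearest: (10,A), (10,A), (8,A), (7,B), (11,B), (6,A), (13,B). Counts: {'A': 4, 'B': 3}. Majority class: A.

A


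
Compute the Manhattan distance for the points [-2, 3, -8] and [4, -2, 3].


d = sum of absolute differences: |-2-4|=6 + |3--2|=5 + |-8-3|=11 = 22.

22


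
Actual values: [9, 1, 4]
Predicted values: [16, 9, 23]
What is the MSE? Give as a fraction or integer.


MSE = (1/3) * ((9-16)^2=49 + (1-9)^2=64 + (4-23)^2=361). Sum = 474. MSE = 158.

158


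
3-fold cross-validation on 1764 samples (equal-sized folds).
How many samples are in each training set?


Each validation fold has 1764/3 = 588 samples. Training set = 1764 - 588 = 1176.

1176


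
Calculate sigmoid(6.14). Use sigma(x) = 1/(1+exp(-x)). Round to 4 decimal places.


sigma(6.14) = 1/(1+e^(-6.14)) = 1/(1+0.002155) = 1/1.002155 = 0.9978.

0.9978


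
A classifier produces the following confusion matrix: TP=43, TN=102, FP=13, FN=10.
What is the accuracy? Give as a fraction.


Accuracy = (TP + TN) / (TP + TN + FP + FN) = (43 + 102) / 168 = 145/168.

145/168


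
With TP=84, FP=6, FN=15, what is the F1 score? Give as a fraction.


Precision = 84/90 = 14/15. Recall = 84/99 = 28/33. F1 = 2*P*R/(P+R) = 8/9.

8/9


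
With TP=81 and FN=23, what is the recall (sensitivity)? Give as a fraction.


Recall = TP / (TP + FN) = 81 / 104 = 81/104.

81/104


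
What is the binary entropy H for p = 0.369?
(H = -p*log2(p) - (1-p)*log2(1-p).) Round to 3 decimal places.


H = -0.369*log2(0.369) - 0.631*log2(0.631) = 0.950.

0.950


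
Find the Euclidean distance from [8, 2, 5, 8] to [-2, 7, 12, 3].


d = sqrt(sum of squared differences). (8--2)^2=100, (2-7)^2=25, (5-12)^2=49, (8-3)^2=25. Sum = 199.

sqrt(199)


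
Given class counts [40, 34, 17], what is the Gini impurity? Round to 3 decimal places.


Total = 91. Proportions: 40/91, 34/91, 17/91. sum(p_i^2) = 0.3677. Gini = 1 - 0.3677 = 0.6323, which rounds to 0.632.

0.632


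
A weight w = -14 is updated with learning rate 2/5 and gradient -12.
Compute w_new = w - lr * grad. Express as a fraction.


w_new = -14 - 2/5 * -12 = -14 - -24/5 = -46/5.

-46/5


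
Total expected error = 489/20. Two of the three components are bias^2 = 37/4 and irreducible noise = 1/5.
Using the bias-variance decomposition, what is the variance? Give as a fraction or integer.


Total error = bias^2 + variance + irreducible noise. So variance = 489/20 - 37/4 - 1/5 = 15.

15


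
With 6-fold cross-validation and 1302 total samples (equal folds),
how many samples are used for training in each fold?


Each validation fold has 1302/6 = 217 samples. Training set = 1302 - 217 = 1085.

1085


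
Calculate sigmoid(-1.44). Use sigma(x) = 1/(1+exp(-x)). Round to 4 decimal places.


sigma(-1.44) = 1/(1+e^(1.44)) = 1/(1+4.220696) = 1/5.220696 = 0.1915.

0.1915


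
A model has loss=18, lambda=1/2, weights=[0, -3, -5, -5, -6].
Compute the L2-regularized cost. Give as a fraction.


L2 sq norm = sum(w^2) = 95. J = 18 + 1/2 * 95 = 131/2.

131/2


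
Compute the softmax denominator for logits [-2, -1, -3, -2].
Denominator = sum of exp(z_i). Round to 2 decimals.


Denom = e^-2=0.1353 + e^-1=0.3679 + e^-3=0.0498 + e^-2=0.1353. Sum = 0.6883, which rounds to 0.69.

0.69


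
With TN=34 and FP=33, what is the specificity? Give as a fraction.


Specificity = TN / (TN + FP) = 34 / 67 = 34/67.

34/67


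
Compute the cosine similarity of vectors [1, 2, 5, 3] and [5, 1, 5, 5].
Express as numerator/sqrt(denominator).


dot = 47. |a|^2 = 39, |b|^2 = 76. cos = 47/sqrt(2964).

47/sqrt(2964)


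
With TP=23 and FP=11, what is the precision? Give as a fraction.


Precision = TP / (TP + FP) = 23 / 34 = 23/34.

23/34


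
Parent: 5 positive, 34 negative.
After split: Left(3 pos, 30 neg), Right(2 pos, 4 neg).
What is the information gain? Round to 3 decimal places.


H(parent) = 0.5525. H(left) = 0.4395, H(right) = 0.9183. Weighted = (33/39)*0.4395 + (6/39)*0.9183 = 0.5132. IG = 0.5525 - 0.5132 = 0.0393, which rounds to 0.039.

0.039


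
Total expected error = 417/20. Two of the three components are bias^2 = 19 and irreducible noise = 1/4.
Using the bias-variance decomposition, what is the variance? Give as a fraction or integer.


Total error = bias^2 + variance + irreducible noise. So variance = 417/20 - 19 - 1/4 = 8/5.

8/5


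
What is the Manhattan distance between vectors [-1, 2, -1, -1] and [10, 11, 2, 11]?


d = sum of absolute differences: |-1-10|=11 + |2-11|=9 + |-1-2|=3 + |-1-11|=12 = 35.

35


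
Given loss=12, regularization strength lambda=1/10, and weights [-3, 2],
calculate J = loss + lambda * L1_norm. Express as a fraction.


L1 norm = sum(|w|) = 5. J = 12 + 1/10 * 5 = 25/2.

25/2


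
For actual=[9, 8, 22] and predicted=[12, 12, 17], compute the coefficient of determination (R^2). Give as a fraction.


Mean(y) = 13. SS_res = 50. SS_tot = 122. R^2 = 1 - 50/(122) = 36/61.

36/61


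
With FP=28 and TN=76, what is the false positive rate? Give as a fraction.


FPR = FP / (FP + TN) = 28 / 104 = 7/26.

7/26


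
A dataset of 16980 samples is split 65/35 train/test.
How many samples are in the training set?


Test set = 16980 * 35% = 5943. Training set = 16980 - 5943 = 11037.

11037


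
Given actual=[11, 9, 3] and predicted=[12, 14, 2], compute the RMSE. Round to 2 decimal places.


MSE = 9.0000. RMSE = sqrt(9.0000) = 3.00.

3.00


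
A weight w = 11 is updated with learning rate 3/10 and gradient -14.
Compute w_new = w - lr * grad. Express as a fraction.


w_new = 11 - 3/10 * -14 = 11 - -21/5 = 76/5.

76/5


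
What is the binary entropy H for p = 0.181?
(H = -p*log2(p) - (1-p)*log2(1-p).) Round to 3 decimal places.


H = -0.181*log2(0.181) - 0.819*log2(0.819) = 0.682.

0.682


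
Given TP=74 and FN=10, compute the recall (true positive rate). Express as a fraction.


Recall = TP / (TP + FN) = 74 / 84 = 37/42.

37/42


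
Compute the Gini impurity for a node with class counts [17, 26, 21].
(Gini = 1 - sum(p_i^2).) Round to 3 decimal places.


Total = 64. Proportions: 17/64, 26/64, 21/64. sum(p_i^2) = 0.3433. Gini = 1 - 0.3433 = 0.6567, which rounds to 0.657.

0.657


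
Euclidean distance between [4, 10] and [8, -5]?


d = sqrt(sum of squared differences). (4-8)^2=16, (10--5)^2=225. Sum = 241.

sqrt(241)


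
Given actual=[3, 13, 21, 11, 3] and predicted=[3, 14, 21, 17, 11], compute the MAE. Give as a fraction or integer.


MAE = (1/5) * (|3-3|=0 + |13-14|=1 + |21-21|=0 + |11-17|=6 + |3-11|=8). Sum = 15. MAE = 3.

3


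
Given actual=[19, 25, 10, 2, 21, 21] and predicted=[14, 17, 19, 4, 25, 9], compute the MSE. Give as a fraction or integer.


MSE = (1/6) * ((19-14)^2=25 + (25-17)^2=64 + (10-19)^2=81 + (2-4)^2=4 + (21-25)^2=16 + (21-9)^2=144). Sum = 334. MSE = 167/3.

167/3


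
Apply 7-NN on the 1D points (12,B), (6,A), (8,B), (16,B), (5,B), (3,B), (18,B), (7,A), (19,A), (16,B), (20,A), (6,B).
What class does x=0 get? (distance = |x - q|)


Distances: |12-0|=12, |6-0|=6, |8-0|=8, |16-0|=16, |5-0|=5, |3-0|=3, |18-0|=18, |7-0|=7, |19-0|=19, |16-0|=16, |20-0|=20, |6-0|=6. 7 nearest: (3,B), (5,B), (6,A), (6,B), (7,A), (8,B), (12,B). Counts: {'B': 5, 'A': 2}. Majority class: B.

B


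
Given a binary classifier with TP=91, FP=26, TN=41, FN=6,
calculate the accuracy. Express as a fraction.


Accuracy = (TP + TN) / (TP + TN + FP + FN) = (91 + 41) / 164 = 33/41.

33/41


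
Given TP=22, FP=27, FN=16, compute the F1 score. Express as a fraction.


Precision = 22/49 = 22/49. Recall = 22/38 = 11/19. F1 = 2*P*R/(P+R) = 44/87.

44/87


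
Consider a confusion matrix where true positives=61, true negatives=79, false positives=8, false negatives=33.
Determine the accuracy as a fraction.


Accuracy = (TP + TN) / (TP + TN + FP + FN) = (61 + 79) / 181 = 140/181.

140/181


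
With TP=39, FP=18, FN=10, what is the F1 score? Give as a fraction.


Precision = 39/57 = 13/19. Recall = 39/49 = 39/49. F1 = 2*P*R/(P+R) = 39/53.

39/53


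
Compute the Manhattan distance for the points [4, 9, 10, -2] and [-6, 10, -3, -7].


d = sum of absolute differences: |4--6|=10 + |9-10|=1 + |10--3|=13 + |-2--7|=5 = 29.

29


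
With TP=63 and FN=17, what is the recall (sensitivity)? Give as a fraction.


Recall = TP / (TP + FN) = 63 / 80 = 63/80.

63/80


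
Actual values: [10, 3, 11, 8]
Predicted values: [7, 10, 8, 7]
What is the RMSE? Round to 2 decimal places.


MSE = 17.0000. RMSE = sqrt(17.0000) = 4.12.

4.12


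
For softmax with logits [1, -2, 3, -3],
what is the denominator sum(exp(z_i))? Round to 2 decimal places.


Denom = e^1=2.7183 + e^-2=0.1353 + e^3=20.0855 + e^-3=0.0498. Sum = 22.9889, which rounds to 22.99.

22.99


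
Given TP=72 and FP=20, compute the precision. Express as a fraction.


Precision = TP / (TP + FP) = 72 / 92 = 18/23.

18/23


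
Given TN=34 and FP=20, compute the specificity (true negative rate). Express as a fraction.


Specificity = TN / (TN + FP) = 34 / 54 = 17/27.

17/27


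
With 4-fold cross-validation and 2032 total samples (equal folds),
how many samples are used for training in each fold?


Each validation fold has 2032/4 = 508 samples. Training set = 2032 - 508 = 1524.

1524


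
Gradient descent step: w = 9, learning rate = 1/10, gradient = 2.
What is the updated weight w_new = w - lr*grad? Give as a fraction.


w_new = 9 - 1/10 * 2 = 9 - 1/5 = 44/5.

44/5


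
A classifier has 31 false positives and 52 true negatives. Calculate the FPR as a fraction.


FPR = FP / (FP + TN) = 31 / 83 = 31/83.

31/83


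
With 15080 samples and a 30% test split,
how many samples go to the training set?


Test set = 15080 * 30% = 4524. Training set = 15080 - 4524 = 10556.

10556


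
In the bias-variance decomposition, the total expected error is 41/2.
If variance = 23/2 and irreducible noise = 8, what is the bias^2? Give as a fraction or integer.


Total error = bias^2 + variance + irreducible noise. So bias^2 = 41/2 - 23/2 - 8 = 1.

1


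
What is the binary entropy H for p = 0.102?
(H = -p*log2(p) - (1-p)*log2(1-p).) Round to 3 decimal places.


H = -0.102*log2(0.102) - 0.898*log2(0.898) = 0.475.

0.475


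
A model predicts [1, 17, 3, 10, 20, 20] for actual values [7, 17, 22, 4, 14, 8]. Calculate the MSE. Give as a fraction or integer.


MSE = (1/6) * ((7-1)^2=36 + (17-17)^2=0 + (22-3)^2=361 + (4-10)^2=36 + (14-20)^2=36 + (8-20)^2=144). Sum = 613. MSE = 613/6.

613/6


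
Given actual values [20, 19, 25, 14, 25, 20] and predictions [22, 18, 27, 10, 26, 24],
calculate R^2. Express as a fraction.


Mean(y) = 41/2. SS_res = 42. SS_tot = 171/2. R^2 = 1 - 42/(171/2) = 29/57.

29/57


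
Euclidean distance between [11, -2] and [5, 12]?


d = sqrt(sum of squared differences). (11-5)^2=36, (-2-12)^2=196. Sum = 232.

sqrt(232)


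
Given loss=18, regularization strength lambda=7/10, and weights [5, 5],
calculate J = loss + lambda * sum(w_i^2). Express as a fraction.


L2 sq norm = sum(w^2) = 50. J = 18 + 7/10 * 50 = 53.

53


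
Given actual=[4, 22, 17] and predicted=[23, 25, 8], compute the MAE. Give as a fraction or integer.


MAE = (1/3) * (|4-23|=19 + |22-25|=3 + |17-8|=9). Sum = 31. MAE = 31/3.

31/3


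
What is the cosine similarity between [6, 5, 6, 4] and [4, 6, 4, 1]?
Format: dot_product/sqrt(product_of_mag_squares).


dot = 82. |a|^2 = 113, |b|^2 = 69. cos = 82/sqrt(7797).

82/sqrt(7797)


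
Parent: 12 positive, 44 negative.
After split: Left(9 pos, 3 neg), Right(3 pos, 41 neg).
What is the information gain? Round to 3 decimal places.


H(parent) = 0.7496. H(left) = 0.8113, H(right) = 0.3591. Weighted = (12/56)*0.8113 + (44/56)*0.3591 = 0.4560. IG = 0.7496 - 0.4560 = 0.2936, which rounds to 0.294.

0.294


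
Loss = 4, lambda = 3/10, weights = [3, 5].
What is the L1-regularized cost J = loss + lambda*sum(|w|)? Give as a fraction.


L1 norm = sum(|w|) = 8. J = 4 + 3/10 * 8 = 32/5.

32/5


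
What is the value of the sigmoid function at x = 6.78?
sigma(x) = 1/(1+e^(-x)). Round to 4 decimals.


sigma(6.78) = 1/(1+e^(-6.78)) = 1/(1+0.001136) = 1/1.001136 = 0.9989.

0.9989


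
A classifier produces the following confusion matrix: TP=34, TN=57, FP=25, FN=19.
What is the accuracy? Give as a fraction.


Accuracy = (TP + TN) / (TP + TN + FP + FN) = (34 + 57) / 135 = 91/135.

91/135


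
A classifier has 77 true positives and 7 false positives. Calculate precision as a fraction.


Precision = TP / (TP + FP) = 77 / 84 = 11/12.

11/12


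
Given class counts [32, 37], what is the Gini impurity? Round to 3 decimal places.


Total = 69. Proportions: 32/69, 37/69. sum(p_i^2) = 0.5026. Gini = 1 - 0.5026 = 0.4974, which rounds to 0.497.

0.497


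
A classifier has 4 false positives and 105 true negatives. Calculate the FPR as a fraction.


FPR = FP / (FP + TN) = 4 / 109 = 4/109.

4/109


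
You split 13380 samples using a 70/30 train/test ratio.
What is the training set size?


Test set = 13380 * 30% = 4014. Training set = 13380 - 4014 = 9366.

9366


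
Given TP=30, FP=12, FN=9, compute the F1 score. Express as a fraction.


Precision = 30/42 = 5/7. Recall = 30/39 = 10/13. F1 = 2*P*R/(P+R) = 20/27.

20/27


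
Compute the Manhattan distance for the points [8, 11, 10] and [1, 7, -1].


d = sum of absolute differences: |8-1|=7 + |11-7|=4 + |10--1|=11 = 22.

22


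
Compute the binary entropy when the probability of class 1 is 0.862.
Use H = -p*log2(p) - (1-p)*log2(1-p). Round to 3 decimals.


H = -0.862*log2(0.862) - 0.138*log2(0.138) = 0.579.

0.579


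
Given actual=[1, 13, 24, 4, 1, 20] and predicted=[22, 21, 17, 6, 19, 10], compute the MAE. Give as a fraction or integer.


MAE = (1/6) * (|1-22|=21 + |13-21|=8 + |24-17|=7 + |4-6|=2 + |1-19|=18 + |20-10|=10). Sum = 66. MAE = 11.

11


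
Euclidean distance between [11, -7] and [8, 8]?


d = sqrt(sum of squared differences). (11-8)^2=9, (-7-8)^2=225. Sum = 234.

sqrt(234)


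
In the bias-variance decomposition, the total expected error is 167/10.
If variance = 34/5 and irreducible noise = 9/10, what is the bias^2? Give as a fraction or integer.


Total error = bias^2 + variance + irreducible noise. So bias^2 = 167/10 - 34/5 - 9/10 = 9.

9


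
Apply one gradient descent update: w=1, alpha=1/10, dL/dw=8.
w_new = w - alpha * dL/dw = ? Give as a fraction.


w_new = 1 - 1/10 * 8 = 1 - 4/5 = 1/5.

1/5


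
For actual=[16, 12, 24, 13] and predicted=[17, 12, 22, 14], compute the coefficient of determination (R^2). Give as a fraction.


Mean(y) = 65/4. SS_res = 6. SS_tot = 355/4. R^2 = 1 - 6/(355/4) = 331/355.

331/355


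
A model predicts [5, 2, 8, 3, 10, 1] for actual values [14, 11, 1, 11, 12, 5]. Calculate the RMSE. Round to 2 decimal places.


MSE = 49.1667. RMSE = sqrt(49.1667) = 7.01.

7.01


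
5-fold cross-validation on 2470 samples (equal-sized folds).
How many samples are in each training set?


Each validation fold has 2470/5 = 494 samples. Training set = 2470 - 494 = 1976.

1976


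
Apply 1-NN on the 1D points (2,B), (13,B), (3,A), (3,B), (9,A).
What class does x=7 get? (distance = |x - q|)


Distances: |2-7|=5, |13-7|=6, |3-7|=4, |3-7|=4, |9-7|=2. 1 nearest: (9,A). Counts: {'A': 1}. Majority class: A.

A


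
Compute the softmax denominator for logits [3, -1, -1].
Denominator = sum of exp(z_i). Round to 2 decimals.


Denom = e^3=20.0855 + e^-1=0.3679 + e^-1=0.3679. Sum = 20.8213, which rounds to 20.82.

20.82


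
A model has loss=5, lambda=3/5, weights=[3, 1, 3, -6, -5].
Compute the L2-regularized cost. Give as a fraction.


L2 sq norm = sum(w^2) = 80. J = 5 + 3/5 * 80 = 53.

53


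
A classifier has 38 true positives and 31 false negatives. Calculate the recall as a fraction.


Recall = TP / (TP + FN) = 38 / 69 = 38/69.

38/69


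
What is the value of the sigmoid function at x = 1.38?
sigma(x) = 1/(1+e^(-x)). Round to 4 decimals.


sigma(1.38) = 1/(1+e^(-1.38)) = 1/(1+0.251579) = 1/1.251579 = 0.7990.

0.7990


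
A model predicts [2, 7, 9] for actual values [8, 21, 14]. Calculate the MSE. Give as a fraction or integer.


MSE = (1/3) * ((8-2)^2=36 + (21-7)^2=196 + (14-9)^2=25). Sum = 257. MSE = 257/3.

257/3


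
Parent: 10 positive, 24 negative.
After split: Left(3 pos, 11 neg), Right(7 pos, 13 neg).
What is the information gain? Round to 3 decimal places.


H(parent) = 0.8740. H(left) = 0.7496, H(right) = 0.9341. Weighted = (14/34)*0.7496 + (20/34)*0.9341 = 0.8581. IG = 0.8740 - 0.8581 = 0.0159, which rounds to 0.016.

0.016


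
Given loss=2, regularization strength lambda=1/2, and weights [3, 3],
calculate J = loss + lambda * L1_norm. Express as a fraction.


L1 norm = sum(|w|) = 6. J = 2 + 1/2 * 6 = 5.

5


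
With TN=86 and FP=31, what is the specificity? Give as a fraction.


Specificity = TN / (TN + FP) = 86 / 117 = 86/117.

86/117


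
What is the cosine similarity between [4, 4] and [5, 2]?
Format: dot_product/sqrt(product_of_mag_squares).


dot = 28. |a|^2 = 32, |b|^2 = 29. cos = 28/sqrt(928).

28/sqrt(928)


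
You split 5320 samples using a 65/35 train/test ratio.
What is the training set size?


Test set = 5320 * 35% = 1862. Training set = 5320 - 1862 = 3458.

3458
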